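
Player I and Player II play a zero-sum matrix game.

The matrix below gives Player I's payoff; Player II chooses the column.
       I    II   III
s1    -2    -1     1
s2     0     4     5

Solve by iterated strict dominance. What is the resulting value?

Row s1 is strictly dominated by row s2 (0>-2, 4>-1, 5>1); eliminate s1.
Column III is strictly dominated by I for Player II (0<5); eliminate III.
Column II is strictly dominated by I for Player II (0<4); eliminate II.
Only (s2, I) remains, with payoff 0.

0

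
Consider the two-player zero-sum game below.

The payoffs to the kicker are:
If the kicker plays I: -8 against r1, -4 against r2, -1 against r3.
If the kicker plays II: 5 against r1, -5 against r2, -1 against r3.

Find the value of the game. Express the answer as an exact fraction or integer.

Column r3 is strictly dominated by r2 for the goalkeeper (it gives the kicker more in every row).
The remaining 2×2 game on (I, II) × (r1, r2) has no saddle point. Let the kicker play I with probability p; indifference gives −8p + 5(1−p) = −4p − 5(1−p), so p = 5/7.
Similarly the goalkeeper's optimal q on r1 is 1/14, and the value is -8·(1/14) + (-4)·(13/14) = -30/7.

-30/7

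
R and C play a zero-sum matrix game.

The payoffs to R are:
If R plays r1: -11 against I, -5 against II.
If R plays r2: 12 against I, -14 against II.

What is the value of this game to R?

-107/16

Row minima are -11 and -14, so R's maximin is -11; column maxima are 12 and -5, so C's minimax is -5. These differ, so the equilibrium is in mixed strategies.
Let R play r1 with probability p. C is indifferent when −11p + 12(1−p) = −5p − 14(1−p), giving p = 13/16.
Let C play I with probability q. R is indifferent when −11q − 5(1−q) = 12q − 14(1−q), giving q = 9/32.
The value is -11·(9/32) + (-5)·(23/32) = -107/16.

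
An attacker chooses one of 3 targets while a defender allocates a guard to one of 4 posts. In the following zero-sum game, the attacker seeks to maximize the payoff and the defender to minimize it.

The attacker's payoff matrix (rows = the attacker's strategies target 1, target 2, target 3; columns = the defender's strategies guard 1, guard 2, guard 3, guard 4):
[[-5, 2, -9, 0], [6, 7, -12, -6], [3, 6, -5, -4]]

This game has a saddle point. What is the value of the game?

-5

Row minima: -9, -12, -5 → the attacker's maximin is -5.
Column maxima: 6, 7, -5, 0 → the defender's minimax is -5.
They coincide at (target 3, guard 3), so the value is -5.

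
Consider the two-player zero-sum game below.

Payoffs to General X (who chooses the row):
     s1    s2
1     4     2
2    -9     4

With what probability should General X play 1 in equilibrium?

13/15

Row minima are 2 and -9, so General X's maximin is 2; column maxima are 4 and 4, so General Y's minimax is 4. These differ, so the equilibrium is in mixed strategies.
Let General X play 1 with probability p. General Y is indifferent when 4p − 9(1−p) = 2p + 4(1−p), giving p = 13/15.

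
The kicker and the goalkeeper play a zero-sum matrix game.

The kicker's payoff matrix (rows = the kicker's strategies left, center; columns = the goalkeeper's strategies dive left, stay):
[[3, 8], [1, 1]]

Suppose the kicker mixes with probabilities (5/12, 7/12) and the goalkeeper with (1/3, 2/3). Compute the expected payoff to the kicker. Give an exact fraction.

Against (1/3, 2/3), each row's expected payoff is left: 19/3; center: 1.
Taking the (5/12, 7/12)-weighted average: (5/12)·(19/3) + (7/12)·(1) = 29/9.

29/9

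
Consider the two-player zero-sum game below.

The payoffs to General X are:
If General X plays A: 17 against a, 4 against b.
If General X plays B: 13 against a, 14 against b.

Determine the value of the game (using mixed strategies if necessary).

Row minima are 4 and 13, so General X's maximin is 13; column maxima are 17 and 14, so General Y's minimax is 14. These differ, so the equilibrium is in mixed strategies.
Let General X play A with probability p. General Y is indifferent when 17p + 13(1−p) = 4p + 14(1−p), giving p = 1/14.
Let General Y play a with probability q. General X is indifferent when 17q + 4(1−q) = 13q + 14(1−q), giving q = 5/7.
The value is 17·(5/7) + (4)·(2/7) = 93/7.

93/7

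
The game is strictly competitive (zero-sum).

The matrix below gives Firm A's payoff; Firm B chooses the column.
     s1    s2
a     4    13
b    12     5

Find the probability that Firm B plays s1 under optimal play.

1/2

Row minima are 4 and 5, so Firm A's maximin is 5; column maxima are 12 and 13, so Firm B's minimax is 12. These differ, so the equilibrium is in mixed strategies.
Let Firm B play s1 with probability q. Firm A is indifferent when 4q + 13(1−q) = 12q + 5(1−q), giving q = 1/2.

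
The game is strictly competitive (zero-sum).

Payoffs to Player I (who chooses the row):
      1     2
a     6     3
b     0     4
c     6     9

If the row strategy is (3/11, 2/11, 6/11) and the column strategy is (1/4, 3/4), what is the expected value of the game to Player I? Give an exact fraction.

Against (1/4, 3/4), each row's expected payoff is a: 15/4; b: 3; c: 33/4.
Taking the (3/11, 2/11, 6/11)-weighted average: (3/11)·(15/4) + (2/11)·(3) + (6/11)·(33/4) = 267/44.

267/44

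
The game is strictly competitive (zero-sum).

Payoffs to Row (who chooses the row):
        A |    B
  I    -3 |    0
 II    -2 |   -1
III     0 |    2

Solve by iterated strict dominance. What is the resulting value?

Column B is strictly dominated by A for Column (-3<0, -2<-1, 0<2); eliminate B.
Row II is strictly dominated by row III (0>-2); eliminate II.
Row I is strictly dominated by row III (0>-3); eliminate I.
Only (III, A) remains, with payoff 0.

0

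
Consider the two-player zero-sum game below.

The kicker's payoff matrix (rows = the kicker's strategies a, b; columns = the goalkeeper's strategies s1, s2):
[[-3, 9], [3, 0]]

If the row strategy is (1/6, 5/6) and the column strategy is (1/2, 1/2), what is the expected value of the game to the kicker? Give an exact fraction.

7/4

Against (1/2, 1/2), each row's expected payoff is a: 3; b: 3/2.
Taking the (1/6, 5/6)-weighted average: (1/6)·(3) + (5/6)·(3/2) = 7/4.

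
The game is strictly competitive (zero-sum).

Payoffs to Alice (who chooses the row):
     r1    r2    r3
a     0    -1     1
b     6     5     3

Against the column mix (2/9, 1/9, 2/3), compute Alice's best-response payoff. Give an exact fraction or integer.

35/9

a: (0)·(2/9) + (-1)·(1/9) + (1)·(2/3) = 5/9.
b: (6)·(2/9) + (5)·(1/9) + (3)·(2/3) = 35/9.
The best pure response is b with expected payoff 35/9.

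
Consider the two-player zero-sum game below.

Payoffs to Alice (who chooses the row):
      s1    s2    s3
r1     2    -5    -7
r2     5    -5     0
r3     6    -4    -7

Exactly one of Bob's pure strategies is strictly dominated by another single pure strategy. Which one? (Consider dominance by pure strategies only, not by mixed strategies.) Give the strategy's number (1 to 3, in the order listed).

Bob prefers columns that give Alice less. Compare s1 with s2: -5 < 2, -5 < 5, -4 < 6.
So s2 strictly dominates s1 for Bob; s1 is strictly dominated.

1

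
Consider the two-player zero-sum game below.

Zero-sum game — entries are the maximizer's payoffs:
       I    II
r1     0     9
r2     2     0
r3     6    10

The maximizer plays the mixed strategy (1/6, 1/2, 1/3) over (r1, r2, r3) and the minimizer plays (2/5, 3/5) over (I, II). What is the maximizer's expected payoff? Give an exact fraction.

41/10

Against (2/5, 3/5), each row's expected payoff is r1: 27/5; r2: 4/5; r3: 42/5.
Taking the (1/6, 1/2, 1/3)-weighted average: (1/6)·(27/5) + (1/2)·(4/5) + (1/3)·(42/5) = 41/10.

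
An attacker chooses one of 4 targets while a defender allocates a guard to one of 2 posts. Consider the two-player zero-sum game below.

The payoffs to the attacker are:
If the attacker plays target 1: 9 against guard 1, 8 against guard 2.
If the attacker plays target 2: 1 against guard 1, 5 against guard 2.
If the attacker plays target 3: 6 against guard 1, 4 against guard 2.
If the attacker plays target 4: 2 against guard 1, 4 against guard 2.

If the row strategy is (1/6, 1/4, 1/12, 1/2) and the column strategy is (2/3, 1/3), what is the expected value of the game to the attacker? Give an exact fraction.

137/36

Against (2/3, 1/3), each row's expected payoff is target 1: 26/3; target 2: 7/3; target 3: 16/3; target 4: 8/3.
Taking the (1/6, 1/4, 1/12, 1/2)-weighted average: (1/6)·(26/3) + (1/4)·(7/3) + (1/12)·(16/3) + (1/2)·(8/3) = 137/36.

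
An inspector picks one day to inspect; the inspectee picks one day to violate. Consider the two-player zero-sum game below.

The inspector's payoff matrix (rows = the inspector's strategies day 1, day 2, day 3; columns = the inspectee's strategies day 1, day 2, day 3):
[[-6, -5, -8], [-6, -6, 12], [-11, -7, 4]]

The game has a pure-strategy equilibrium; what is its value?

Row minima: -8, -6, -11 → the inspector's maximin is -6.
Column maxima: -6, -5, 12 → the inspectee's minimax is -6.
They coincide at (day 2, day 1), so the value is -6.

-6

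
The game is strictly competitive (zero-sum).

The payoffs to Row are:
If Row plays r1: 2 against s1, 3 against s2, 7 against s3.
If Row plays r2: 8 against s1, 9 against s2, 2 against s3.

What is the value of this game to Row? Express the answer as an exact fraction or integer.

52/11

Column s2 is strictly dominated by s1 for Column (it gives Row more in every row).
The remaining 2×2 game on (r1, r2) × (s1, s3) has no saddle point. Let Row play r1 with probability p; indifference gives 2p + 8(1−p) = 7p + 2(1−p), so p = 6/11.
Similarly Column's optimal q on s1 is 5/11, and the value is 2·(5/11) + (7)·(6/11) = 52/11.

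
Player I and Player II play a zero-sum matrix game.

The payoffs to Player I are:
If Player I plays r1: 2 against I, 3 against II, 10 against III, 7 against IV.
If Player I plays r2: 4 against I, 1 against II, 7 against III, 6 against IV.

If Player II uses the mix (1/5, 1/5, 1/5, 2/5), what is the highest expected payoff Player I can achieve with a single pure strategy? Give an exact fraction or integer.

r1: (2)·(1/5) + (3)·(1/5) + (10)·(1/5) + (7)·(2/5) = 29/5.
r2: (4)·(1/5) + (1)·(1/5) + (7)·(1/5) + (6)·(2/5) = 24/5.
The best pure response is r1 with expected payoff 29/5.

29/5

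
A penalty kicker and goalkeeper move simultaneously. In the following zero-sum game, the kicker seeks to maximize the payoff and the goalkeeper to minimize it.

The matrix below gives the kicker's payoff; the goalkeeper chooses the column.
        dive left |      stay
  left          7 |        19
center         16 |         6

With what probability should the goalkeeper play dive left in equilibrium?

Row minima are 7 and 6, so the kicker's maximin is 7; column maxima are 16 and 19, so the goalkeeper's minimax is 16. These differ, so the equilibrium is in mixed strategies.
Let the goalkeeper play dive left with probability q. The kicker is indifferent when 7q + 19(1−q) = 16q + 6(1−q), giving q = 13/22.

13/22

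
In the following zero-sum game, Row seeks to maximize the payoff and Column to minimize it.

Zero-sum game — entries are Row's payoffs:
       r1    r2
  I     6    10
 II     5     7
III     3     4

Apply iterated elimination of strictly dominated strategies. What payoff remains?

6

Row III is strictly dominated by row I (6>3, 10>4); eliminate III.
Row II is strictly dominated by row I (6>5, 10>7); eliminate II.
Column r2 is strictly dominated by r1 for Column (6<10); eliminate r2.
Only (I, r1) remains, with payoff 6.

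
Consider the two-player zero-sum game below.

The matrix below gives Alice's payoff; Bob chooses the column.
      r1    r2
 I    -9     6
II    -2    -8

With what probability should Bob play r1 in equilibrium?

Row minima are -9 and -8, so Alice's maximin is -8; column maxima are -2 and 6, so Bob's minimax is -2. These differ, so the equilibrium is in mixed strategies.
Let Bob play r1 with probability q. Alice is indifferent when −9q + 6(1−q) = −2q − 8(1−q), giving q = 2/3.

2/3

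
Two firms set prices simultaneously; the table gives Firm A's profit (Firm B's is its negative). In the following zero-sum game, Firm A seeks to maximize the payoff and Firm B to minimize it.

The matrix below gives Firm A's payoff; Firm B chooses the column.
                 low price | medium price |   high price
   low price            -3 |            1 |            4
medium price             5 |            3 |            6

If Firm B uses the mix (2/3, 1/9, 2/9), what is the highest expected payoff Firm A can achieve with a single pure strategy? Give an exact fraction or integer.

low price: (-3)·(2/3) + (1)·(1/9) + (4)·(2/9) = -1.
medium price: (5)·(2/3) + (3)·(1/9) + (6)·(2/9) = 5.
The best pure response is medium price with expected payoff 5.

5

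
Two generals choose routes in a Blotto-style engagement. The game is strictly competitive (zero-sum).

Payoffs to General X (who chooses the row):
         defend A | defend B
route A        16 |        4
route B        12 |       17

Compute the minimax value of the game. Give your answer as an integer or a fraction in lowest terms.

224/17

Row minima are 4 and 12, so General X's maximin is 12; column maxima are 16 and 17, so General Y's minimax is 16. These differ, so the equilibrium is in mixed strategies.
Let General X play route A with probability p. General Y is indifferent when 16p + 12(1−p) = 4p + 17(1−p), giving p = 5/17.
Let General Y play defend A with probability q. General X is indifferent when 16q + 4(1−q) = 12q + 17(1−q), giving q = 13/17.
The value is 16·(13/17) + (4)·(4/17) = 224/17.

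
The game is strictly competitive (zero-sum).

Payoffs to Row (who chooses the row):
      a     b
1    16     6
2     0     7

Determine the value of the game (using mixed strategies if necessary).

Row minima are 6 and 0, so Row's maximin is 6; column maxima are 16 and 7, so Column's minimax is 7. These differ, so the equilibrium is in mixed strategies.
Let Row play 1 with probability p. Column is indifferent when 16p = 6p + 7(1−p), giving p = 7/17.
Let Column play a with probability q. Row is indifferent when 16q + 6(1−q) = 7(1−q), giving q = 1/17.
The value is 16·(1/17) + (6)·(16/17) = 112/17.

112/17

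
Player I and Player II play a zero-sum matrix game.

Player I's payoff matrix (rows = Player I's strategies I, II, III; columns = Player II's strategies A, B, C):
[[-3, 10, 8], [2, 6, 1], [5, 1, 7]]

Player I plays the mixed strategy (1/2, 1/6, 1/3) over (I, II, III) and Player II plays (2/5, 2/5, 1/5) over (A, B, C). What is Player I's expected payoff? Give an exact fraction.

Against (2/5, 2/5, 1/5), each row's expected payoff is I: 22/5; II: 17/5; III: 19/5.
Taking the (1/2, 1/6, 1/3)-weighted average: (1/2)·(22/5) + (1/6)·(17/5) + (1/3)·(19/5) = 121/30.

121/30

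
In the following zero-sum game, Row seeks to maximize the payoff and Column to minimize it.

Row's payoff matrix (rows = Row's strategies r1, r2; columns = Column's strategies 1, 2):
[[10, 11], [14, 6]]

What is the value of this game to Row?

94/9

Row minima are 10 and 6, so Row's maximin is 10; column maxima are 14 and 11, so Column's minimax is 11. These differ, so the equilibrium is in mixed strategies.
Let Row play r1 with probability p. Column is indifferent when 10p + 14(1−p) = 11p + 6(1−p), giving p = 8/9.
Let Column play 1 with probability q. Row is indifferent when 10q + 11(1−q) = 14q + 6(1−q), giving q = 5/9.
The value is 10·(5/9) + (11)·(4/9) = 94/9.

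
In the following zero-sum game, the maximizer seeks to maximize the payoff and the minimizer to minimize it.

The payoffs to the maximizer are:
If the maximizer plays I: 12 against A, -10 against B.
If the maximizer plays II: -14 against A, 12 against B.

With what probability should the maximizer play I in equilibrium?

13/24

Row minima are -10 and -14, so the maximizer's maximin is -10; column maxima are 12 and 12, so the minimizer's minimax is 12. These differ, so the equilibrium is in mixed strategies.
Let the maximizer play I with probability p. The minimizer is indifferent when 12p − 14(1−p) = −10p + 12(1−p), giving p = 13/24.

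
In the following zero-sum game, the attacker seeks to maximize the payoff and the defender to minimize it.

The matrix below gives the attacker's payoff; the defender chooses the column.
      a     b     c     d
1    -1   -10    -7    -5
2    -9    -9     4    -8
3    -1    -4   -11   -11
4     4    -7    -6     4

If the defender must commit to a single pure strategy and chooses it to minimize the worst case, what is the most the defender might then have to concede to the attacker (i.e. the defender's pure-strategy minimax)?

-4

The worst case (largest entry) in each column is a: 4, b: -4, c: 4, d: 4.
The best (smallest) of these is -4.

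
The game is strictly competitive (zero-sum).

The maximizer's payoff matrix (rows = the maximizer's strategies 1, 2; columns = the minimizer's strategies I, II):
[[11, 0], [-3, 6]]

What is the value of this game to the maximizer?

Row minima are 0 and -3, so the maximizer's maximin is 0; column maxima are 11 and 6, so the minimizer's minimax is 6. These differ, so the equilibrium is in mixed strategies.
Let the maximizer play 1 with probability p. The minimizer is indifferent when 11p − 3(1−p) = 6(1−p), giving p = 9/20.
Let the minimizer play I with probability q. The maximizer is indifferent when 11q = −3q + 6(1−q), giving q = 3/10.
The value is 11·(3/10) + (0)·(7/10) = 33/10.

33/10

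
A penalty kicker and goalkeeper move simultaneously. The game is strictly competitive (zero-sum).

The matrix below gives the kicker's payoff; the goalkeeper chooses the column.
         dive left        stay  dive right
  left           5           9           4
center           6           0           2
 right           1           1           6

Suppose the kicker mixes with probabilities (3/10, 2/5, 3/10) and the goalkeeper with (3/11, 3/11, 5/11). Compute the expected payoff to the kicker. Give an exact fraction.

203/55

Against (3/11, 3/11, 5/11), each row's expected payoff is left: 62/11; center: 28/11; right: 36/11.
Taking the (3/10, 2/5, 3/10)-weighted average: (3/10)·(62/11) + (2/5)·(28/11) + (3/10)·(36/11) = 203/55.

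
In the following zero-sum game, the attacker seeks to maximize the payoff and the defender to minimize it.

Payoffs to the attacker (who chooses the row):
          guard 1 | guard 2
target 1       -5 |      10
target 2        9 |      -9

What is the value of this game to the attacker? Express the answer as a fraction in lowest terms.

Row minima are -5 and -9, so the attacker's maximin is -5; column maxima are 9 and 10, so the defender's minimax is 9. These differ, so the equilibrium is in mixed strategies.
Let the attacker play target 1 with probability p. The defender is indifferent when −5p + 9(1−p) = 10p − 9(1−p), giving p = 6/11.
Let the defender play guard 1 with probability q. The attacker is indifferent when −5q + 10(1−q) = 9q − 9(1−q), giving q = 19/33.
The value is -5·(19/33) + (10)·(14/33) = 15/11.

15/11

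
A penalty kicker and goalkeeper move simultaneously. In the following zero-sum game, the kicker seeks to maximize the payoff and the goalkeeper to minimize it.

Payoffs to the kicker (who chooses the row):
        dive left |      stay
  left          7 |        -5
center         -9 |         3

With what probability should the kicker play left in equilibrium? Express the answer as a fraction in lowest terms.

1/2

Row minima are -5 and -9, so the kicker's maximin is -5; column maxima are 7 and 3, so the goalkeeper's minimax is 3. These differ, so the equilibrium is in mixed strategies.
Let the kicker play left with probability p. The goalkeeper is indifferent when 7p − 9(1−p) = −5p + 3(1−p), giving p = 1/2.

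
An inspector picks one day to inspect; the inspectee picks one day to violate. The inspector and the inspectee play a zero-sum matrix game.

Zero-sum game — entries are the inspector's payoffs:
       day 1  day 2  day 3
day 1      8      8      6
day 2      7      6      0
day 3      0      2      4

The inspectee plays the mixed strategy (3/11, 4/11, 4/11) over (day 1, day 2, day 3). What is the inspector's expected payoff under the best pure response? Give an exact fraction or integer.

80/11

day 1: (8)·(3/11) + (8)·(4/11) + (6)·(4/11) = 80/11.
day 2: (7)·(3/11) + (6)·(4/11) + (0)·(4/11) = 45/11.
day 3: (0)·(3/11) + (2)·(4/11) + (4)·(4/11) = 24/11.
The best pure response is day 1 with expected payoff 80/11.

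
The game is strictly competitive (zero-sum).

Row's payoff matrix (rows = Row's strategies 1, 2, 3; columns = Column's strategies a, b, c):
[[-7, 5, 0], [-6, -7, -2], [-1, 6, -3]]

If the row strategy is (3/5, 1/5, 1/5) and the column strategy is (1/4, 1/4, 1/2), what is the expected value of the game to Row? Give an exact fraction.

Against (1/4, 1/4, 1/2), each row's expected payoff is 1: -1/2; 2: -17/4; 3: -1/4.
Taking the (3/5, 1/5, 1/5)-weighted average: (3/5)·(-1/2) + (1/5)·(-17/4) + (1/5)·(-1/4) = -6/5.

-6/5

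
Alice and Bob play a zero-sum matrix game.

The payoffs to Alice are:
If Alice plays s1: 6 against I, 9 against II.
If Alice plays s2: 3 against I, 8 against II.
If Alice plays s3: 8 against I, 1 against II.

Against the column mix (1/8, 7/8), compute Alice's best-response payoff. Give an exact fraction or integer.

69/8

s1: (6)·(1/8) + (9)·(7/8) = 69/8.
s2: (3)·(1/8) + (8)·(7/8) = 59/8.
s3: (8)·(1/8) + (1)·(7/8) = 15/8.
The best pure response is s1 with expected payoff 69/8.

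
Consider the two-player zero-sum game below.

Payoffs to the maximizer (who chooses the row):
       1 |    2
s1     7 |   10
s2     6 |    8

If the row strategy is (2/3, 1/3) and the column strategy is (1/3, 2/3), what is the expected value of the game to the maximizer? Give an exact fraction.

Against (1/3, 2/3), each row's expected payoff is s1: 9; s2: 22/3.
Taking the (2/3, 1/3)-weighted average: (2/3)·(9) + (1/3)·(22/3) = 76/9.

76/9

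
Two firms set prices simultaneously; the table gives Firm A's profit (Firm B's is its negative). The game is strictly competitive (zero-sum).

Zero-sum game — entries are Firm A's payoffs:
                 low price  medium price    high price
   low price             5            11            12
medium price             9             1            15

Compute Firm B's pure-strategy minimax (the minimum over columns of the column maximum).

The worst case (largest entry) in each column is low price: 9, medium price: 11, high price: 15.
The best (smallest) of these is 9.

9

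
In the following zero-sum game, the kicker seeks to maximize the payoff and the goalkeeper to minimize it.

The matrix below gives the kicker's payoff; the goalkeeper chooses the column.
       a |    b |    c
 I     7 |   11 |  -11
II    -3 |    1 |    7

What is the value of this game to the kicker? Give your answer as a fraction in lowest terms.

4/7

Column b is strictly dominated by a for the goalkeeper (it gives the kicker more in every row).
The remaining 2×2 game on (I, II) × (a, c) has no saddle point. Let the kicker play I with probability p; indifference gives 7p − 3(1−p) = −11p + 7(1−p), so p = 5/14.
Similarly the goalkeeper's optimal q on a is 9/14, and the value is 7·(9/14) + (-11)·(5/14) = 4/7.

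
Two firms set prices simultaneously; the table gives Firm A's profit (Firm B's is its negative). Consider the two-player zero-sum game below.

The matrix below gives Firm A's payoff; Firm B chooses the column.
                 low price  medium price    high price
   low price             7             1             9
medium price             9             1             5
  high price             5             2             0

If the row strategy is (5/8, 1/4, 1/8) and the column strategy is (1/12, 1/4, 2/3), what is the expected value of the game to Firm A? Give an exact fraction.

175/32

Against (1/12, 1/4, 2/3), each row's expected payoff is low price: 41/6; medium price: 13/3; high price: 11/12.
Taking the (5/8, 1/4, 1/8)-weighted average: (5/8)·(41/6) + (1/4)·(13/3) + (1/8)·(11/12) = 175/32.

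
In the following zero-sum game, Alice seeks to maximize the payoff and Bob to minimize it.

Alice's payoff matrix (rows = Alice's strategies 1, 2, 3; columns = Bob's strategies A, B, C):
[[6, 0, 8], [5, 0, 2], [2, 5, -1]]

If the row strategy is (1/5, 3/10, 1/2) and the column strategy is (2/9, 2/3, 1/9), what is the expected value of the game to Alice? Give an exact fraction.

241/90

Against (2/9, 2/3, 1/9), each row's expected payoff is 1: 20/9; 2: 4/3; 3: 11/3.
Taking the (1/5, 3/10, 1/2)-weighted average: (1/5)·(20/9) + (3/10)·(4/3) + (1/2)·(11/3) = 241/90.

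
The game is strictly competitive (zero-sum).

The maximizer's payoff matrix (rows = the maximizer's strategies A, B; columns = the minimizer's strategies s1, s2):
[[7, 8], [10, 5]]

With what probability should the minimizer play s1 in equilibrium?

1/2

Row minima are 7 and 5, so the maximizer's maximin is 7; column maxima are 10 and 8, so the minimizer's minimax is 8. These differ, so the equilibrium is in mixed strategies.
Let the minimizer play s1 with probability q. The maximizer is indifferent when 7q + 8(1−q) = 10q + 5(1−q), giving q = 1/2.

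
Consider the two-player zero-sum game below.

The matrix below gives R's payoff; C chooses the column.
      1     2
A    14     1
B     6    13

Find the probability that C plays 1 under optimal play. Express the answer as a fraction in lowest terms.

Row minima are 1 and 6, so R's maximin is 6; column maxima are 14 and 13, so C's minimax is 13. These differ, so the equilibrium is in mixed strategies.
Let C play 1 with probability q. R is indifferent when 14q + (1−q) = 6q + 13(1−q), giving q = 3/5.

3/5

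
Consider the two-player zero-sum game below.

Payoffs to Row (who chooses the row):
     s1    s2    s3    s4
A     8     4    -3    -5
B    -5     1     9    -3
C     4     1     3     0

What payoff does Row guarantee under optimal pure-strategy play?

Row minima: -5, -5, 0 → Row's maximin is 0.
Column maxima: 8, 4, 9, 0 → Column's minimax is 0.
They coincide at (C, s4), so the value is 0.

0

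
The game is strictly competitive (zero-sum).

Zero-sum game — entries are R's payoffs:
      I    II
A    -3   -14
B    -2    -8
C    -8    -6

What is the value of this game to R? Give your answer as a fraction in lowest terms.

Row A is strictly dominated by row B, so R never plays it.
The remaining 2×2 game on (B, C) × (I, II) has no saddle point. Let R play B with probability p; indifference gives −2p − 8(1−p) = −8p − 6(1−p), so p = 1/4.
Similarly C's optimal q on I is 1/4, and the value is -2·(1/4) + (-8)·(3/4) = -13/2.

-13/2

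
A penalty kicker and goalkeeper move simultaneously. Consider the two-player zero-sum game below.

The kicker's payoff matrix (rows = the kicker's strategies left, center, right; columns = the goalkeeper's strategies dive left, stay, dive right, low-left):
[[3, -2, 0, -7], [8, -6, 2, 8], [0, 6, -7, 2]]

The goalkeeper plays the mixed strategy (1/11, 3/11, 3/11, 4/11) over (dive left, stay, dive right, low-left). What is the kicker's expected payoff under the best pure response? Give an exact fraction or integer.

28/11

left: (3)·(1/11) + (-2)·(3/11) + (0)·(3/11) + (-7)·(4/11) = -31/11.
center: (8)·(1/11) + (-6)·(3/11) + (2)·(3/11) + (8)·(4/11) = 28/11.
right: (0)·(1/11) + (6)·(3/11) + (-7)·(3/11) + (2)·(4/11) = 5/11.
The best pure response is center with expected payoff 28/11.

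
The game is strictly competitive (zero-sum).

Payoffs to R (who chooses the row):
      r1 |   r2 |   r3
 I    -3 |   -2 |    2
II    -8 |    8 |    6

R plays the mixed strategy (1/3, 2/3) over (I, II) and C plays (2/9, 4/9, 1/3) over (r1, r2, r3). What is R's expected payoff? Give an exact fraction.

Against (2/9, 4/9, 1/3), each row's expected payoff is I: -8/9; II: 34/9.
Taking the (1/3, 2/3)-weighted average: (1/3)·(-8/9) + (2/3)·(34/9) = 20/9.

20/9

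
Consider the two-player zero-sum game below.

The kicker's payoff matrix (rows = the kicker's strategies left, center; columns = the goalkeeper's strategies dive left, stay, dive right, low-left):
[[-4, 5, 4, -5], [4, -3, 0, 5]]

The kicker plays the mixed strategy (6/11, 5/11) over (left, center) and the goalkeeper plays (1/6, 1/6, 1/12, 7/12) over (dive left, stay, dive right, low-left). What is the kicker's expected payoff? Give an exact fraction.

Against (1/6, 1/6, 1/12, 7/12), each row's expected payoff is left: -29/12; center: 37/12.
Taking the (6/11, 5/11)-weighted average: (6/11)·(-29/12) + (5/11)·(37/12) = 1/12.

1/12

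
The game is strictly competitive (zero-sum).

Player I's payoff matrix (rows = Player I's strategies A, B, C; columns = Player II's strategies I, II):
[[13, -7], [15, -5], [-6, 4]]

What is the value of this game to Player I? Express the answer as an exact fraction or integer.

Row A is strictly dominated by row B, so Player I never plays it.
The remaining 2×2 game on (B, C) × (I, II) has no saddle point. Let Player I play B with probability p; indifference gives 15p − 6(1−p) = −5p + 4(1−p), so p = 1/3.
Similarly Player II's optimal q on I is 3/10, and the value is 15·(3/10) + (-5)·(7/10) = 1.

1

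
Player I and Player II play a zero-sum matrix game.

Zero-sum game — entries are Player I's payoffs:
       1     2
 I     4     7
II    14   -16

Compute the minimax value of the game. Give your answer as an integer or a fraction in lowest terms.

54/11

Row minima are 4 and -16, so Player I's maximin is 4; column maxima are 14 and 7, so Player II's minimax is 7. These differ, so the equilibrium is in mixed strategies.
Let Player I play I with probability p. Player II is indifferent when 4p + 14(1−p) = 7p − 16(1−p), giving p = 10/11.
Let Player II play 1 with probability q. Player I is indifferent when 4q + 7(1−q) = 14q − 16(1−q), giving q = 23/33.
The value is 4·(23/33) + (7)·(10/33) = 54/11.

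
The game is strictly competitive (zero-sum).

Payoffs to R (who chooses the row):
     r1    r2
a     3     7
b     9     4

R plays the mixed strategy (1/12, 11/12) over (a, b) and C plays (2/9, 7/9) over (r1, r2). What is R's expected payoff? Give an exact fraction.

187/36

Against (2/9, 7/9), each row's expected payoff is a: 55/9; b: 46/9.
Taking the (1/12, 11/12)-weighted average: (1/12)·(55/9) + (11/12)·(46/9) = 187/36.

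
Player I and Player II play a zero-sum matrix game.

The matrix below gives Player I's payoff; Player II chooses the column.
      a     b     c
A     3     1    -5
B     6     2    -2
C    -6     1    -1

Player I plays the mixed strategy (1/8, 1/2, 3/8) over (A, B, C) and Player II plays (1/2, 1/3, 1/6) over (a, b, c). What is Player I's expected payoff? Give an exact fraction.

Against (1/2, 1/3, 1/6), each row's expected payoff is A: 1; B: 10/3; C: -17/6.
Taking the (1/8, 1/2, 3/8)-weighted average: (1/8)·(1) + (1/2)·(10/3) + (3/8)·(-17/6) = 35/48.

35/48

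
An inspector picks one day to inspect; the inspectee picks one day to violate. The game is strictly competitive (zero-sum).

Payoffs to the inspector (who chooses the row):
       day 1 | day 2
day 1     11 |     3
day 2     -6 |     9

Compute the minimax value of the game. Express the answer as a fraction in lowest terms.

117/23

Row minima are 3 and -6, so the inspector's maximin is 3; column maxima are 11 and 9, so the inspectee's minimax is 9. These differ, so the equilibrium is in mixed strategies.
Let the inspector play day 1 with probability p. The inspectee is indifferent when 11p − 6(1−p) = 3p + 9(1−p), giving p = 15/23.
Let the inspectee play day 1 with probability q. The inspector is indifferent when 11q + 3(1−q) = −6q + 9(1−q), giving q = 6/23.
The value is 11·(6/23) + (3)·(17/23) = 117/23.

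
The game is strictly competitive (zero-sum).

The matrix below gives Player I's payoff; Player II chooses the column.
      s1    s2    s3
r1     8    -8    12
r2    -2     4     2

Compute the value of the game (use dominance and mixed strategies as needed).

Column s3 is strictly dominated by s1 for Player II (it gives Player I more in every row).
The remaining 2×2 game on (r1, r2) × (s1, s2) has no saddle point. Let Player I play r1 with probability p; indifference gives 8p − 2(1−p) = −8p + 4(1−p), so p = 3/11.
Similarly Player II's optimal q on s1 is 6/11, and the value is 8·(6/11) + (-8)·(5/11) = 8/11.

8/11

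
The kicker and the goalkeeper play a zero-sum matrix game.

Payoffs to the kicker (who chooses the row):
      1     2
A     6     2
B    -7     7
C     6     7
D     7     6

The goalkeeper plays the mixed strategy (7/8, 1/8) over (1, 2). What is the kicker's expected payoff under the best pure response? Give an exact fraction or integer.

55/8

A: (6)·(7/8) + (2)·(1/8) = 11/2.
B: (-7)·(7/8) + (7)·(1/8) = -21/4.
C: (6)·(7/8) + (7)·(1/8) = 49/8.
D: (7)·(7/8) + (6)·(1/8) = 55/8.
The best pure response is D with expected payoff 55/8.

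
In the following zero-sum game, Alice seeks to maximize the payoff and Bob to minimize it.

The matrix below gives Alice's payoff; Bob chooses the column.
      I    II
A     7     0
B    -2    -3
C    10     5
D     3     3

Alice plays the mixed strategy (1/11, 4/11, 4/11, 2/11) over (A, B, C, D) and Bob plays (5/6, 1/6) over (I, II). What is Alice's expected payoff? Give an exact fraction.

239/66

Against (5/6, 1/6), each row's expected payoff is A: 35/6; B: -13/6; C: 55/6; D: 3.
Taking the (1/11, 4/11, 4/11, 2/11)-weighted average: (1/11)·(35/6) + (4/11)·(-13/6) + (4/11)·(55/6) + (2/11)·(3) = 239/66.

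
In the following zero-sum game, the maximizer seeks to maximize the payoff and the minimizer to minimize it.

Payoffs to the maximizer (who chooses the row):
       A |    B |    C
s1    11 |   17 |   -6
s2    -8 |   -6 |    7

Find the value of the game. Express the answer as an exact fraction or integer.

29/32

Column B is strictly dominated by A for the minimizer (it gives the maximizer more in every row).
The remaining 2×2 game on (s1, s2) × (A, C) has no saddle point. Let the maximizer play s1 with probability p; indifference gives 11p − 8(1−p) = −6p + 7(1−p), so p = 15/32.
Similarly the minimizer's optimal q on A is 13/32, and the value is 11·(13/32) + (-6)·(19/32) = 29/32.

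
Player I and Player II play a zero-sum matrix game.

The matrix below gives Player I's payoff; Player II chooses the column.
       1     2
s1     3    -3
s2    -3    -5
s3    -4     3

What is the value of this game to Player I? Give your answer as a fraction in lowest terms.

Row s2 is strictly dominated by row s1, so Player I never plays it.
The remaining 2×2 game on (s1, s3) × (1, 2) has no saddle point. Let Player I play s1 with probability p; indifference gives 3p − 4(1−p) = −3p + 3(1−p), so p = 7/13.
Similarly Player II's optimal q on 1 is 6/13, and the value is 3·(6/13) + (-3)·(7/13) = -3/13.

-3/13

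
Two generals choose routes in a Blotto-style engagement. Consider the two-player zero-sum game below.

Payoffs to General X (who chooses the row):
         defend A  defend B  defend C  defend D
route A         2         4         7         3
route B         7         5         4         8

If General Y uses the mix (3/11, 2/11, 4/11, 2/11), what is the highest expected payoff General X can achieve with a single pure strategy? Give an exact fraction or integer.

63/11

route A: (2)·(3/11) + (4)·(2/11) + (7)·(4/11) + (3)·(2/11) = 48/11.
route B: (7)·(3/11) + (5)·(2/11) + (4)·(4/11) + (8)·(2/11) = 63/11.
The best pure response is route B with expected payoff 63/11.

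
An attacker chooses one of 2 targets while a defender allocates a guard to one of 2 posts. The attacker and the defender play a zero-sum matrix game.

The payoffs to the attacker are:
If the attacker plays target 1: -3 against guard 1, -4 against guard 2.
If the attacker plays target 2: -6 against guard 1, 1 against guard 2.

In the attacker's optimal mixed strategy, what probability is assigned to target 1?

7/8

Row minima are -4 and -6, so the attacker's maximin is -4; column maxima are -3 and 1, so the defender's minimax is -3. These differ, so the equilibrium is in mixed strategies.
Let the attacker play target 1 with probability p. The defender is indifferent when −3p − 6(1−p) = −4p + (1−p), giving p = 7/8.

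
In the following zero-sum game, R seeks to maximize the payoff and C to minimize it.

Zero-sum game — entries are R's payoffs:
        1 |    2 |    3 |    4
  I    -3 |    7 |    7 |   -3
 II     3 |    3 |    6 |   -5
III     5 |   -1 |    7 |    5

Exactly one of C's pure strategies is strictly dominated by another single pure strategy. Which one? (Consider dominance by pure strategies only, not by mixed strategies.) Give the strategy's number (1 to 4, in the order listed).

C prefers columns that give R less. Compare 3 with 1: -3 < 7, 3 < 6, 5 < 7.
So 1 strictly dominates 3 for C; 3 is strictly dominated.

3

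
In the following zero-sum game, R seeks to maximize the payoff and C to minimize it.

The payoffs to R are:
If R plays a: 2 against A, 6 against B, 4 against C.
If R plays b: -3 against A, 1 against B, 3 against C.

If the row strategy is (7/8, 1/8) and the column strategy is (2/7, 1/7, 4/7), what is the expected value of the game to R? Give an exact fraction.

27/8

Against (2/7, 1/7, 4/7), each row's expected payoff is a: 26/7; b: 1.
Taking the (7/8, 1/8)-weighted average: (7/8)·(26/7) + (1/8)·(1) = 27/8.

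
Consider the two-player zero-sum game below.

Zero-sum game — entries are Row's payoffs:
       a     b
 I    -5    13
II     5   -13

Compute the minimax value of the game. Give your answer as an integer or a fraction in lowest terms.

Row minima are -5 and -13, so Row's maximin is -5; column maxima are 5 and 13, so Column's minimax is 5. These differ, so the equilibrium is in mixed strategies.
Let Row play I with probability p. Column is indifferent when −5p + 5(1−p) = 13p − 13(1−p), giving p = 1/2.
Let Column play a with probability q. Row is indifferent when −5q + 13(1−q) = 5q − 13(1−q), giving q = 13/18.
The value is -5·(13/18) + (13)·(5/18) = 0.

0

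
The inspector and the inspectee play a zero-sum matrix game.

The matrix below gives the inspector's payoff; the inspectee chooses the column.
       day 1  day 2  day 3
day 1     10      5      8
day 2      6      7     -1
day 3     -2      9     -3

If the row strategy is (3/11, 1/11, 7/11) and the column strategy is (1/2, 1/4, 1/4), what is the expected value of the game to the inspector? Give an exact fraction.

Against (1/2, 1/4, 1/4), each row's expected payoff is day 1: 33/4; day 2: 9/2; day 3: 1/2.
Taking the (3/11, 1/11, 7/11)-weighted average: (3/11)·(33/4) + (1/11)·(9/2) + (7/11)·(1/2) = 131/44.

131/44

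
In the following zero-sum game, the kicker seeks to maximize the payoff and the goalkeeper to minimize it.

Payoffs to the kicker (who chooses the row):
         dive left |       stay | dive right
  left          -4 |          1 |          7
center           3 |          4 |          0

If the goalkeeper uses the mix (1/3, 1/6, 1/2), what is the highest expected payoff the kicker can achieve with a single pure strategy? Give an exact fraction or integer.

7/3

left: (-4)·(1/3) + (1)·(1/6) + (7)·(1/2) = 7/3.
center: (3)·(1/3) + (4)·(1/6) + (0)·(1/2) = 5/3.
The best pure response is left with expected payoff 7/3.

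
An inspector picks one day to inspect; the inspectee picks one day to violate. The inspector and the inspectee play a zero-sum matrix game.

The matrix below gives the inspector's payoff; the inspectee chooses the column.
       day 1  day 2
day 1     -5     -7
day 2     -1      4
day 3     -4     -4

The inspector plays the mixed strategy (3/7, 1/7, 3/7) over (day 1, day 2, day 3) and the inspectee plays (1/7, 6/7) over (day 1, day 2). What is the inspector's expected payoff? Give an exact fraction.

-202/49

Against (1/7, 6/7), each row's expected payoff is day 1: -47/7; day 2: 23/7; day 3: -4.
Taking the (3/7, 1/7, 3/7)-weighted average: (3/7)·(-47/7) + (1/7)·(23/7) + (3/7)·(-4) = -202/49.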